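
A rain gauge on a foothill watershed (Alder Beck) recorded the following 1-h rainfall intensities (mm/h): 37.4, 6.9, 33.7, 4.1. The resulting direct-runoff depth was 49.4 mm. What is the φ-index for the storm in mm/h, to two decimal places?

φ ≈ 10.85 mm/h

Only the 2 blocks with intensity above φ contribute runoff: 37.4, 33.7 mm/h.
Σ(I−φ)·Δt = d  ⇒  (37.4+33.7 − 2φ)·1 = 49.4
φ = (71.10 − 49.4/1) / 2 = 10.85 mm/h.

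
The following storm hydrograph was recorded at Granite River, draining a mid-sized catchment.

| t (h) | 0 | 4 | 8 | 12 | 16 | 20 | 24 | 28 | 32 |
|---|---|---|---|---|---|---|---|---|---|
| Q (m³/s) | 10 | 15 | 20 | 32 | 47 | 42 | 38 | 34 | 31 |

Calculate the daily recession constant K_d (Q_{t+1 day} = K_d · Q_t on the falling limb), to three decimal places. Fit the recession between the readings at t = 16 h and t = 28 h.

K_d ≈ 0.523

Between t = 16 h and t = 28 h the flow falls from 47 to 34 m³/s over 3×4 h = 12 h.
Per-interval ratio K = (34/47)^(1/3) = 0.8977; K_d = K^(24/4) = 0.523.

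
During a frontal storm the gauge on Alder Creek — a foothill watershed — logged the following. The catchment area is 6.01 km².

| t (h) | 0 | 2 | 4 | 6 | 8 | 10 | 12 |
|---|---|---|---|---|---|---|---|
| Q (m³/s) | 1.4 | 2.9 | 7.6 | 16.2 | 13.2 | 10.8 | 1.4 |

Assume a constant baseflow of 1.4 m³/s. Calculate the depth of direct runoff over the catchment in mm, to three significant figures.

d ≈ 52.4 mm

Direct runoff: 0.0, 1.5, 6.2, 14.8, 11.8, 9.4, 0.0 m³/s; ΣQ_DR = 43.70 m³/s.
V = ΣQ_DR · Δt = 43.70 × 7200 s = 3.146 × 10^5 m³.
Over A = 6.01 km², depth = V / A = 52.4 mm.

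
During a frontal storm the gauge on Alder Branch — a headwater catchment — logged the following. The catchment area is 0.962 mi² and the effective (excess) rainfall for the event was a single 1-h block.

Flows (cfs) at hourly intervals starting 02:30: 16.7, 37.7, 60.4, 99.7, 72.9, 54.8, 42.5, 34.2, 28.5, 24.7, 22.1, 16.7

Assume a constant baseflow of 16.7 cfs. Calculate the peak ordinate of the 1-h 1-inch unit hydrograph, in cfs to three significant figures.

Direct runoff: 0.0, 21.0, 43.7, 83.0, 56.2, 38.1, 25.8, 17.5, 11.8, 8.0, 5.4, 0.0 cfs; ΣQ_DR = 310.5 cfs, peak = 83.0 cfs.
Runoff depth d = ΣQ_DR·Δt / A = 310.5 × 3600 / (0.962 mi²) = 0.5002 in.
The 1-inch UH is the DRH scaled by (1 in)/d, so U_p = 83.0 × 1/0.5002 = 166 cfs.

U_p ≈ 166 cfs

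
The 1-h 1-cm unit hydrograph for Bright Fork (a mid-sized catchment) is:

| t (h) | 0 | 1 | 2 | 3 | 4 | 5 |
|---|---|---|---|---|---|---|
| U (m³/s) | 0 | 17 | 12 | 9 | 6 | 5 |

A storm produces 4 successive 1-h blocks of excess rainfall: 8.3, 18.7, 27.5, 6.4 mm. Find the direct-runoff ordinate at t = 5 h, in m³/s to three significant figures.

By discrete convolution, Q_j = Σ (P_i / 10 mm) · U_{j−i}.
At t = 5 h (j=5): Q = (8.3/10)·5 + (18.7/10)·6 + (27.5/10)·9 + (6.4/10)·12 = 47.8 m³/s.

Q ≈ 47.8 m³/s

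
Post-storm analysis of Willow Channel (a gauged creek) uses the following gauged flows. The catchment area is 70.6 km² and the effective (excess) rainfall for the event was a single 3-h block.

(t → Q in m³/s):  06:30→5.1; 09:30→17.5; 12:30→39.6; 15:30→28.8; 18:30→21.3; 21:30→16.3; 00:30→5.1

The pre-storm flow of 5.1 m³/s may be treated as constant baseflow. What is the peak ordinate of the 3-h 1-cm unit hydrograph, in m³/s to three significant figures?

Direct runoff: 0.0, 12.4, 34.5, 23.7, 16.2, 11.2, 0.0 m³/s; ΣQ_DR = 98.00 m³/s, peak = 34.5 m³/s.
Runoff depth d = ΣQ_DR·Δt / A = 98.00 × 10800 / (70.6 km²) = 14.99 mm.
The 1-cm UH is the DRH scaled by (10 mm)/d, so U_p = 34.5 × 10/14.99 = 23.0 m³/s.

U_p ≈ 23.0 m³/s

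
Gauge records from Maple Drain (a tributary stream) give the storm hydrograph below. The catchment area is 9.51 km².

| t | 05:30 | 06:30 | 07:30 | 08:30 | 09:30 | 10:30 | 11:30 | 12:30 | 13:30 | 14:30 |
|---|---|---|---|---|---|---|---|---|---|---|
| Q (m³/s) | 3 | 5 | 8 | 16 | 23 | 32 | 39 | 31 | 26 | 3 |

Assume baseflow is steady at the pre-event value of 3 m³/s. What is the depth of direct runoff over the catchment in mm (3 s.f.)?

d ≈ 59.1 mm

Direct runoff: 0.0, 2.0, 5.0, 13.0, 20.0, 29.0, 36.0, 28.0, 23.0, 0.0 m³/s; ΣQ_DR = 156.0 m³/s.
V = ΣQ_DR · Δt = 156.0 × 3600 s = 5.616 × 10^5 m³.
Over A = 9.51 km², depth = V / A = 59.1 mm.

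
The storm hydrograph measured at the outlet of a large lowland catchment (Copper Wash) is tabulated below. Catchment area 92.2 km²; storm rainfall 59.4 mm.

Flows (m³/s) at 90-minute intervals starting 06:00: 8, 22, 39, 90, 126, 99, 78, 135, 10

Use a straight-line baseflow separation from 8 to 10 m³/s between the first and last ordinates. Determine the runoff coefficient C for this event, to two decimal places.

ΣQ_DR = 526.0 m³/s; V = ΣQ_DR·Δt = 2.840 × 10^6 m³.
Runoff depth d = V / A = 30.81 mm.
C = d / P = 30.81 / 59.4 = 0.52.

C ≈ 0.52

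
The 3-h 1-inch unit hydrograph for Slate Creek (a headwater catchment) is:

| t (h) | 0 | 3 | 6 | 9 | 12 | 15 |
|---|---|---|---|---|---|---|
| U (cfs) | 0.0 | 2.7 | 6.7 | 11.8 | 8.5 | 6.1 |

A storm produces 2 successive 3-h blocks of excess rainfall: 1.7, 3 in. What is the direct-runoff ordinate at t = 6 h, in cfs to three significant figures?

By discrete convolution, Q_j = Σ (P_i / 1 in) · U_{j−i}.
At t = 6 h (j=2): Q = (1.7/1)·6.7 + (3/1)·2.7 = 19.5 cfs.

Q ≈ 19.5 cfs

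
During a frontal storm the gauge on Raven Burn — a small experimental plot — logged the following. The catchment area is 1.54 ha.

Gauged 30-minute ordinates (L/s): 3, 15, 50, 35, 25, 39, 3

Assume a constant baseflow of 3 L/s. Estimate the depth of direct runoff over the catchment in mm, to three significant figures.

d ≈ 17.4 mm

Direct runoff: 0.0, 12.0, 47.0, 32.0, 22.0, 36.0, 0.0 L/s; ΣQ_DR = 149.0 L/s.
V = ΣQ_DR · Δt = 149.0 × 1800 s = 2.682 × 10^5 L.
Over A = 1.54 ha, depth = V / A = 17.4 mm.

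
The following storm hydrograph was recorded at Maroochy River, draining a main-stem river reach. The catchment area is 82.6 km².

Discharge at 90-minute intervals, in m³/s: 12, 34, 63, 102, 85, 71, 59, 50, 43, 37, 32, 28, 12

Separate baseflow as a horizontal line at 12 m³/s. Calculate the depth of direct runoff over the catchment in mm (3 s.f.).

d ≈ 30.9 mm

Direct runoff: 0.0, 22.0, 51.0, 90.0, 73.0, 59.0, 47.0, 38.0, 31.0, 25.0, 20.0, 16.0, 0.0 m³/s; ΣQ_DR = 472.0 m³/s.
V = ΣQ_DR · Δt = 472.0 × 5400 s = 2.549 × 10^6 m³.
Over A = 82.6 km², depth = V / A = 30.9 mm.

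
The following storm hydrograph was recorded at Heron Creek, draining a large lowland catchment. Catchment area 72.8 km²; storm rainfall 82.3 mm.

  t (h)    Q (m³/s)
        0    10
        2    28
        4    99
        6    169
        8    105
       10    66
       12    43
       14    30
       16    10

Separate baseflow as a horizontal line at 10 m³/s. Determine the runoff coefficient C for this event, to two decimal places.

C ≈ 0.56

ΣQ_DR = 470.0 m³/s; V = ΣQ_DR·Δt = 3.384 × 10^6 m³.
Runoff depth d = V / A = 46.48 mm.
C = d / P = 46.48 / 82.3 = 0.56.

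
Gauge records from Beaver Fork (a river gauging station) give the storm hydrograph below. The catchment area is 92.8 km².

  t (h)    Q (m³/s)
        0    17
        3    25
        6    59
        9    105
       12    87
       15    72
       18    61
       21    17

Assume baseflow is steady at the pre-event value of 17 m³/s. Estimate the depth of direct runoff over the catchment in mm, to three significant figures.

d ≈ 35.7 mm

Direct runoff: 0.0, 8.0, 42.0, 88.0, 70.0, 55.0, 44.0, 0.0 m³/s; ΣQ_DR = 307.0 m³/s.
V = ΣQ_DR · Δt = 307.0 × 10800 s = 3.316 × 10^6 m³.
Over A = 92.8 km², depth = V / A = 35.7 mm.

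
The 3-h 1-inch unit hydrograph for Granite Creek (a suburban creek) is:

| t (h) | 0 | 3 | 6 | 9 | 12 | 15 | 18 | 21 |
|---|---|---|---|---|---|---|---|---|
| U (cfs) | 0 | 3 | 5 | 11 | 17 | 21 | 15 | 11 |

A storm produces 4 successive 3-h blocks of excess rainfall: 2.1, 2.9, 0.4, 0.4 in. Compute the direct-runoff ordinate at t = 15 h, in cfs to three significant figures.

By discrete convolution, Q_j = Σ (P_i / 1 in) · U_{j−i}.
At t = 15 h (j=5): Q = (2.1/1)·21 + (2.9/1)·17 + (0.4/1)·11 + (0.4/1)·5 = 99.8 cfs.

Q ≈ 99.8 cfs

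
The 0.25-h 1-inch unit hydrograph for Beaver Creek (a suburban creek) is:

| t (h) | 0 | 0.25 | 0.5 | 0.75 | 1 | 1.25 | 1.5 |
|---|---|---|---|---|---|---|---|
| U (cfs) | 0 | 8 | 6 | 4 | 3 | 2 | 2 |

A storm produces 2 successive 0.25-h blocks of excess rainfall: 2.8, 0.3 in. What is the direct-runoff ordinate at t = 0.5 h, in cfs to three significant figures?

By discrete convolution, Q_j = Σ (P_i / 1 in) · U_{j−i}.
At t = 0.5 h (j=2): Q = (2.8/1)·6 + (0.3/1)·8 = 19.2 cfs.

Q ≈ 19.2 cfs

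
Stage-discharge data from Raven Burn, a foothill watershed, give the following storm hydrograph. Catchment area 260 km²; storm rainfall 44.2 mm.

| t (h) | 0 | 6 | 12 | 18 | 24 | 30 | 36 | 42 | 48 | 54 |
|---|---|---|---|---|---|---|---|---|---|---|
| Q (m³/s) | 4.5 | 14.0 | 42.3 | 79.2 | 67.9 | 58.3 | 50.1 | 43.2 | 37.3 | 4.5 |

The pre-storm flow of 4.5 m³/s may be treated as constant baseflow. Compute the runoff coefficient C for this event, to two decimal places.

C ≈ 0.67

ΣQ_DR = 356.3 m³/s; V = ΣQ_DR·Δt = 7.696 × 10^6 m³.
Runoff depth d = V / A = 29.60 mm.
C = d / P = 29.60 / 44.2 = 0.67.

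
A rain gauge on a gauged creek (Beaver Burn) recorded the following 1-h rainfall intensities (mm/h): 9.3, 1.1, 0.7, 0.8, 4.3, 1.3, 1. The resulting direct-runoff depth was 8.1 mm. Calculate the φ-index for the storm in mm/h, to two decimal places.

Only the 2 blocks with intensity above φ contribute runoff: 9.3, 4.3 mm/h.
Σ(I−φ)·Δt = d  ⇒  (9.3+4.3 − 2φ)·1 = 8.1
φ = (13.60 − 8.1/1) / 2 = 2.75 mm/h.

φ ≈ 2.75 mm/h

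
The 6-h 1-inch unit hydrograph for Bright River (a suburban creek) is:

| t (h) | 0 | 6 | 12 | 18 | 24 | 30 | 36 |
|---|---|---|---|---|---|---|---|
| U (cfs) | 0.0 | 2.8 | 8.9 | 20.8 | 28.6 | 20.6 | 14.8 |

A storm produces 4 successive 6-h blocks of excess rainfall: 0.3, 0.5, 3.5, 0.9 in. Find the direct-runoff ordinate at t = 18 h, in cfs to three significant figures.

By discrete convolution, Q_j = Σ (P_i / 1 in) · U_{j−i}.
At t = 18 h (j=3): Q = (0.3/1)·20.8 + (0.5/1)·8.9 + (3.5/1)·2.8 + (0.9/1)·0.0 = 20.5 cfs.

Q ≈ 20.5 cfs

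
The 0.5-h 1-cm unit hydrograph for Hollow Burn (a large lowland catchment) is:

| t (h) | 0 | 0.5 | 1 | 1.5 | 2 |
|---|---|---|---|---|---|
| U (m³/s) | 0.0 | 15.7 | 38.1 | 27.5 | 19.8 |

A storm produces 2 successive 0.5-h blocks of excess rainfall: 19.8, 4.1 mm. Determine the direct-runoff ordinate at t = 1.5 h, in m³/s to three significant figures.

Q ≈ 70.1 m³/s

By discrete convolution, Q_j = Σ (P_i / 10 mm) · U_{j−i}.
At t = 1.5 h (j=3): Q = (19.8/10)·27.5 + (4.1/10)·38.1 = 70.1 m³/s.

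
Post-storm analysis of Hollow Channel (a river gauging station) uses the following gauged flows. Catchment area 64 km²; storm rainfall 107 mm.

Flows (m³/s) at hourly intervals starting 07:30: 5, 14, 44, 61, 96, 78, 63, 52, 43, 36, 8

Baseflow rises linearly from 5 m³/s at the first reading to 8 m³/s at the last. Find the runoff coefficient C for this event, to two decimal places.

C ≈ 0.23

ΣQ_DR = 428.5 m³/s; V = ΣQ_DR·Δt = 1.543 × 10^6 m³.
Runoff depth d = V / A = 24.10 mm.
C = d / P = 24.10 / 107 = 0.23.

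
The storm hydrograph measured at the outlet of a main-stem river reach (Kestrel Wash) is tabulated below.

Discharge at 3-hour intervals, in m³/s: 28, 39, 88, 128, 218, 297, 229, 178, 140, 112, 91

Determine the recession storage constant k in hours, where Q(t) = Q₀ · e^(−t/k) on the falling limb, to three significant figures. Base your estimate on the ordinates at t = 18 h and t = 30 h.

On the falling limb, Q drops from 229 to 91 m³/s between t = 18 h and t = 30 h (Δt = 12 h).
k = −Δt / ln(Q₂/Q₁) = −12 / ln(91/229) = 13.0 h.

k ≈ 13.0 h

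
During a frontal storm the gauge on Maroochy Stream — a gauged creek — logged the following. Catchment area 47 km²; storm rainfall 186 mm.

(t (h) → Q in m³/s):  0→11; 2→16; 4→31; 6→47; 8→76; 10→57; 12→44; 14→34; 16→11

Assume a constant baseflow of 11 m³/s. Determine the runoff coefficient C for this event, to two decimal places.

C ≈ 0.19

ΣQ_DR = 228.0 m³/s; V = ΣQ_DR·Δt = 1.642 × 10^6 m³.
Runoff depth d = V / A = 34.93 mm.
C = d / P = 34.93 / 186 = 0.19.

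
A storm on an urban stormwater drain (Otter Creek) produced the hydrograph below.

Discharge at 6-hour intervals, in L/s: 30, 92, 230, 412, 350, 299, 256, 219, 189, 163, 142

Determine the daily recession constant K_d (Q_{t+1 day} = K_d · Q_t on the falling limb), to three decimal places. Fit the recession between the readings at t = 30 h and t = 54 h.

K_d ≈ 0.545

Between t = 30 h and t = 54 h the flow falls from 299 to 163 L/s over 4×6 h = 24 h.
Per-interval ratio K = (163/299)^(1/4) = 0.8593; K_d = K^(24/6) = 0.545.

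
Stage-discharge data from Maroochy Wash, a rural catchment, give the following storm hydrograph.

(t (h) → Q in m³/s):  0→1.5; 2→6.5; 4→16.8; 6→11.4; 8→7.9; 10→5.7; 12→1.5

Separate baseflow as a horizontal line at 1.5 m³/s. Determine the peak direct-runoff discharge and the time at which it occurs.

Q_p = 15.3 m³/s at t = 4 h

Subtracting baseflow gives direct-runoff ordinates: 0.0, 5.0, 15.3, 9.9, 6.4, 4.2, 0.0 m³/s.
The maximum is 15.3 m³/s, occurring at the reading for t = 4 h.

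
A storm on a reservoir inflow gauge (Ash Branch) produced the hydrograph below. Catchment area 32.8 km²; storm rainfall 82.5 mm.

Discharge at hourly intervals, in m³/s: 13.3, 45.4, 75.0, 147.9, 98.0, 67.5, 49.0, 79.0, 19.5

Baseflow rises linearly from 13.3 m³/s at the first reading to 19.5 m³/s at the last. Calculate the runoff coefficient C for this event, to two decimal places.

C ≈ 0.59

ΣQ_DR = 447.0 m³/s; V = ΣQ_DR·Δt = 1.609 × 10^6 m³.
Runoff depth d = V / A = 49.06 mm.
C = d / P = 49.06 / 82.5 = 0.59.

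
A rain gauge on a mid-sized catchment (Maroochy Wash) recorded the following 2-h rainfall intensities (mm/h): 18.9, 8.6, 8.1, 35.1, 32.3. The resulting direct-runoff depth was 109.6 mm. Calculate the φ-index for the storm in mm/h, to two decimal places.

φ ≈ 10.50 mm/h

Only the 3 blocks with intensity above φ contribute runoff: 18.9, 35.1, 32.3 mm/h.
Σ(I−φ)·Δt = d  ⇒  (18.9+35.1+32.3 − 3φ)·2 = 109.6
φ = (86.30 − 109.6/2) / 3 = 10.50 mm/h.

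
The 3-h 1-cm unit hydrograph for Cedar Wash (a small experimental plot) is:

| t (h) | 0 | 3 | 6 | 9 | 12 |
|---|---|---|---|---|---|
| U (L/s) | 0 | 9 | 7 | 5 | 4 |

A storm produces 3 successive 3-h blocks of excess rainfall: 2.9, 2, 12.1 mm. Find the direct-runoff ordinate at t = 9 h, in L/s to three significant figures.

Q ≈ 13.7 L/s

By discrete convolution, Q_j = Σ (P_i / 10 mm) · U_{j−i}.
At t = 9 h (j=3): Q = (2.9/10)·5 + (2/10)·7 + (12.1/10)·9 = 13.7 L/s.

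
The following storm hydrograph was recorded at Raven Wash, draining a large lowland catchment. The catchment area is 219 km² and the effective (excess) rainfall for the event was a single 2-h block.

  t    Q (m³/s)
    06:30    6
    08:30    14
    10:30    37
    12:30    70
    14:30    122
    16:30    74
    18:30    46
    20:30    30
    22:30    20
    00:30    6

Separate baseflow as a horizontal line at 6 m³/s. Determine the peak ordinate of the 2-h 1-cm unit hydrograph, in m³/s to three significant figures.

Direct runoff: 0.0, 8.0, 31.0, 64.0, 116.0, 68.0, 40.0, 24.0, 14.0, 0.0 m³/s; ΣQ_DR = 365.0 m³/s, peak = 116.0 m³/s.
Runoff depth d = ΣQ_DR·Δt / A = 365.0 × 7200 / (219 km²) = 12.00 mm.
The 1-cm UH is the DRH scaled by (10 mm)/d, so U_p = 116.0 × 10/12.00 = 96.7 m³/s.

U_p ≈ 96.7 m³/s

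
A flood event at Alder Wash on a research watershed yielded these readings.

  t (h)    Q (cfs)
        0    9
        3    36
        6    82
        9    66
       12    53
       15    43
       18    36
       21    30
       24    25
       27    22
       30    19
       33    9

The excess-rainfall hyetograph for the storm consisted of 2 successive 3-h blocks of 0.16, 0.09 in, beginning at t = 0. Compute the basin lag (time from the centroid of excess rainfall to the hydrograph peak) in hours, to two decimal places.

t_L ≈ 3.42 h

Centroid of excess rainfall: t_c = Σ P_i·t̄_i / ΣP_i = 2.5800 h (block centres at 1.5, 4.5 h).
Hydrograph peak occurs at t = 6 h, so basin lag t_L = 6 − 2.5800 = 3.42 h.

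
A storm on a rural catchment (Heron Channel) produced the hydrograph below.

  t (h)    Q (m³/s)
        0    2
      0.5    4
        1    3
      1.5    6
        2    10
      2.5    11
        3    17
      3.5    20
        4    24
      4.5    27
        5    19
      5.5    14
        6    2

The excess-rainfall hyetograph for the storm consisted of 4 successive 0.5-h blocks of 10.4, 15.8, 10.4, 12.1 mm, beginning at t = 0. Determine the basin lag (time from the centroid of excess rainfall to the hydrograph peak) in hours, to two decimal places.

Centroid of excess rainfall: t_c = Σ P_i·t̄_i / ΣP_i = 0.9985 h (block centres at 0.25, 0.75, 1.25, 1.75 h).
Hydrograph peak occurs at t = 4.5 h, so basin lag t_L = 4.5 − 0.9985 = 3.50 h.

t_L ≈ 3.50 h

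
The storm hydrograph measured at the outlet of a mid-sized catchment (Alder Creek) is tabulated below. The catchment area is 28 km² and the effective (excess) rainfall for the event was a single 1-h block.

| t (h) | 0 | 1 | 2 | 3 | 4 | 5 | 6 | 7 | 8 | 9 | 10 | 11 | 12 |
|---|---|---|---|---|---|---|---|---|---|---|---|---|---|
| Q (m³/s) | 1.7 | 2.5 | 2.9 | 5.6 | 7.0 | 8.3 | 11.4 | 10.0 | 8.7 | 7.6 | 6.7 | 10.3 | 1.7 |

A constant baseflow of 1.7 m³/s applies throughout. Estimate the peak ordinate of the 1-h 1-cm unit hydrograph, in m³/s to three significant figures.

Direct runoff: 0.0, 0.8, 1.2, 3.9, 5.3, 6.6, 9.7, 8.3, 7.0, 5.9, 5.0, 8.6, 0.0 m³/s; ΣQ_DR = 62.30 m³/s, peak = 9.7 m³/s.
Runoff depth d = ΣQ_DR·Δt / A = 62.30 × 3600 / (28 km²) = 8.010 mm.
The 1-cm UH is the DRH scaled by (10 mm)/d, so U_p = 9.7 × 10/8.010 = 12.1 m³/s.

U_p ≈ 12.1 m³/s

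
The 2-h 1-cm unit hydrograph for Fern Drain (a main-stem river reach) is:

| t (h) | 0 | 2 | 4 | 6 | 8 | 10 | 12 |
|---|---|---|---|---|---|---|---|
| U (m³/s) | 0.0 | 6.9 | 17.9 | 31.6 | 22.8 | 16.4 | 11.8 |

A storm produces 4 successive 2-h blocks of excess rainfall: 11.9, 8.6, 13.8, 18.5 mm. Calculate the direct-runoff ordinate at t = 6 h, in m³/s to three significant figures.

By discrete convolution, Q_j = Σ (P_i / 10 mm) · U_{j−i}.
At t = 6 h (j=3): Q = (11.9/10)·31.6 + (8.6/10)·17.9 + (13.8/10)·6.9 + (18.5/10)·0.0 = 62.5 m³/s.

Q ≈ 62.5 m³/s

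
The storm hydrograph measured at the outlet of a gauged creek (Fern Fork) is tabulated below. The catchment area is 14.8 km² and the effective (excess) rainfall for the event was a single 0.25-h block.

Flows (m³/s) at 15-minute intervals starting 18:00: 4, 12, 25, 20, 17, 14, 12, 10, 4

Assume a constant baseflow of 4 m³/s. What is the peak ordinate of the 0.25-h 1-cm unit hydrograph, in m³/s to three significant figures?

Direct runoff: 0.0, 8.0, 21.0, 16.0, 13.0, 10.0, 8.0, 6.0, 0.0 m³/s; ΣQ_DR = 82.00 m³/s, peak = 21.0 m³/s.
Runoff depth d = ΣQ_DR·Δt / A = 82.00 × 900 / (14.8 km²) = 4.986 mm.
The 1-cm UH is the DRH scaled by (10 mm)/d, so U_p = 21.0 × 10/4.986 = 42.1 m³/s.

U_p ≈ 42.1 m³/s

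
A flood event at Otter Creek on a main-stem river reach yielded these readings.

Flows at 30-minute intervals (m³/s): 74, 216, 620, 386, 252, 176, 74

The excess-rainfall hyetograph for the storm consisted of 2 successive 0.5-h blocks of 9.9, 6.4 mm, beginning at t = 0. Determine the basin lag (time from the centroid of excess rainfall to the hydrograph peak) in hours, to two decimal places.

Centroid of excess rainfall: t_c = Σ P_i·t̄_i / ΣP_i = 0.4463 h (block centres at 0.25, 0.75 h).
Hydrograph peak occurs at t = 1 h, so basin lag t_L = 1 − 0.4463 = 0.55 h.

t_L ≈ 0.55 h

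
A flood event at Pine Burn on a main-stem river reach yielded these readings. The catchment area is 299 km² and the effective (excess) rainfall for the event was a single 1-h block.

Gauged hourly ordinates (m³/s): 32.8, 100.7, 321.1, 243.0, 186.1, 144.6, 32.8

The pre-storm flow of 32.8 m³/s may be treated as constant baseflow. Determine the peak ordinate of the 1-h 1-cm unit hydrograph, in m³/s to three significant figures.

Direct runoff: 0.0, 67.9, 288.3, 210.2, 153.3, 111.8, 0.0 m³/s; ΣQ_DR = 831.5 m³/s, peak = 288.3 m³/s.
Runoff depth d = ΣQ_DR·Δt / A = 831.5 × 3600 / (299 km²) = 10.01 mm.
The 1-cm UH is the DRH scaled by (10 mm)/d, so U_p = 288.3 × 10/10.01 = 288 m³/s.

U_p ≈ 288 m³/s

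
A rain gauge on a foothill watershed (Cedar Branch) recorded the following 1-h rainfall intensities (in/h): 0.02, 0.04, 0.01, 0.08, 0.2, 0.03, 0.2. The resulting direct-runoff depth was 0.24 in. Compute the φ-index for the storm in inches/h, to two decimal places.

φ ≈ 0.08 in/h

Only the 2 blocks with intensity above φ contribute runoff: 0.2, 0.2 in/h.
Σ(I−φ)·Δt = d  ⇒  (0.2+0.2 − 2φ)·1 = 0.24
φ = (0.4000 − 0.24/1) / 2 = 0.08 in/h.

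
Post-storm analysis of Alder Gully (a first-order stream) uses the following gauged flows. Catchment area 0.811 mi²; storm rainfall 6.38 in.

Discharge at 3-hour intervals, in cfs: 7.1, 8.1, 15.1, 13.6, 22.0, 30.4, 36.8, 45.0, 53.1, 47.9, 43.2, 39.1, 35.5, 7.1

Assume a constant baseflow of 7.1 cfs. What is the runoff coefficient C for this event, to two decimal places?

C ≈ 0.27

ΣQ_DR = 304.6 cfs; V = ΣQ_DR·Δt = 3.290 × 10^6 ft³.
Runoff depth d = V / A = 1.746 in.
C = d / P = 1.746 / 6.38 = 0.27.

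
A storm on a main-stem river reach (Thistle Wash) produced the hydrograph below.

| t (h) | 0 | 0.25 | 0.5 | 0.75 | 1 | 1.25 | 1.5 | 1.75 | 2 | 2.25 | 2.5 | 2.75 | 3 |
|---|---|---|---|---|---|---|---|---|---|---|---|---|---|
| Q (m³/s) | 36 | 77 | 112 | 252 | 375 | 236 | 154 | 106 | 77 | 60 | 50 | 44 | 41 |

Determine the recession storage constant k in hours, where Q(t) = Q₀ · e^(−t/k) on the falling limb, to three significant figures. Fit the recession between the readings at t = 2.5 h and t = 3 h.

On the falling limb, Q drops from 50 to 41 m³/s between t = 2.5 h and t = 3 h (Δt = 0.5 h).
k = −Δt / ln(Q₂/Q₁) = −0.5 / ln(41/50) = 2.52 h.

k ≈ 2.52 h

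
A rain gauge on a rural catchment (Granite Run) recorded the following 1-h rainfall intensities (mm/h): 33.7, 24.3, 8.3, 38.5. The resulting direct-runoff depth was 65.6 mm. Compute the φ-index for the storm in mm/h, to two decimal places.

φ ≈ 10.30 mm/h

Only the 3 blocks with intensity above φ contribute runoff: 33.7, 24.3, 38.5 mm/h.
Σ(I−φ)·Δt = d  ⇒  (33.7+24.3+38.5 − 3φ)·1 = 65.6
φ = (96.50 − 65.6/1) / 3 = 10.30 mm/h.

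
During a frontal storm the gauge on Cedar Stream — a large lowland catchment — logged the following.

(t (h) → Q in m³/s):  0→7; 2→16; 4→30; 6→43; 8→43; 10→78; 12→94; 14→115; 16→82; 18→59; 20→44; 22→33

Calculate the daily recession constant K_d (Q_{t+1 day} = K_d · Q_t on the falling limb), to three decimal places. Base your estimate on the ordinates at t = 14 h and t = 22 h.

Between t = 14 h and t = 22 h the flow falls from 115 to 33 m³/s over 4×2 h = 8 h.
Per-interval ratio K = (33/115)^(1/4) = 0.7319; K_d = K^(24/2) = 0.024.

K_d ≈ 0.024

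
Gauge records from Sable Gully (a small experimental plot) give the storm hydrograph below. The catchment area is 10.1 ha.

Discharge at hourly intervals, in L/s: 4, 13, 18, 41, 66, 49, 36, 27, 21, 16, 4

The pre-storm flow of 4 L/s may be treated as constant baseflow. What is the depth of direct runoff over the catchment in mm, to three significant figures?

d ≈ 8.95 mm

Direct runoff: 0.0, 9.0, 14.0, 37.0, 62.0, 45.0, 32.0, 23.0, 17.0, 12.0, 0.0 L/s; ΣQ_DR = 251.0 L/s.
V = ΣQ_DR · Δt = 251.0 × 3600 s = 9.036 × 10^5 L.
Over A = 10.1 ha, depth = V / A = 8.95 mm.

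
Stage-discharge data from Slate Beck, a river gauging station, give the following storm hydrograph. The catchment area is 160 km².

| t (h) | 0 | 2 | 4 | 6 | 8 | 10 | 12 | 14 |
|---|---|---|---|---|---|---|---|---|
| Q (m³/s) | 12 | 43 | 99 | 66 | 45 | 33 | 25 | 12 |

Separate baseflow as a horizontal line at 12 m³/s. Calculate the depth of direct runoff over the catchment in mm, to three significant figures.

d ≈ 10.8 mm

Direct runoff: 0.0, 31.0, 87.0, 54.0, 33.0, 21.0, 13.0, 0.0 m³/s; ΣQ_DR = 239.0 m³/s.
V = ΣQ_DR · Δt = 239.0 × 7200 s = 1.721 × 10^6 m³.
Over A = 160 km², depth = V / A = 10.8 mm.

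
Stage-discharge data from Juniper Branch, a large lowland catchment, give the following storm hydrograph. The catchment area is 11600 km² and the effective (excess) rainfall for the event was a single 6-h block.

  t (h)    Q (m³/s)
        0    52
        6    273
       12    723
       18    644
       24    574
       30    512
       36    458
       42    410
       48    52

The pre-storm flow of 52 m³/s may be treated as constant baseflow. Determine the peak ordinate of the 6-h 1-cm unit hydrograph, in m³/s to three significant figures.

U_p ≈ 1120 m³/s

Direct runoff: 0.0, 221.0, 671.0, 592.0, 522.0, 460.0, 406.0, 358.0, 0.0 m³/s; ΣQ_DR = 3230 m³/s, peak = 671.0 m³/s.
Runoff depth d = ΣQ_DR·Δt / A = 3230 × 21600 / (11600 km²) = 6.014 mm.
The 1-cm UH is the DRH scaled by (10 mm)/d, so U_p = 671.0 × 10/6.014 = 1120 m³/s.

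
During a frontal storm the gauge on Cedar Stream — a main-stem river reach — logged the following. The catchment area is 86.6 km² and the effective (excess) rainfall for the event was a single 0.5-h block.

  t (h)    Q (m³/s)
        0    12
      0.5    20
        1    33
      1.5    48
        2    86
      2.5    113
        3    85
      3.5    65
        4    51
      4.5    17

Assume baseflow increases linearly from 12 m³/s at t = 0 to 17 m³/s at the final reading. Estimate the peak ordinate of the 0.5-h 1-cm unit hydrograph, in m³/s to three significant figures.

Direct runoff: 0.00, 7.44, 19.89, 34.33, 71.78, 98.22, 69.67, 49.11, 34.56, 0.00 m³/s; ΣQ_DR = 385.0 m³/s, peak = 98.22 m³/s.
Runoff depth d = ΣQ_DR·Δt / A = 385.0 × 1800 / (86.6 km²) = 8.002 mm.
The 1-cm UH is the DRH scaled by (10 mm)/d, so U_p = 98.22 × 10/8.002 = 123 m³/s.

U_p ≈ 123 m³/s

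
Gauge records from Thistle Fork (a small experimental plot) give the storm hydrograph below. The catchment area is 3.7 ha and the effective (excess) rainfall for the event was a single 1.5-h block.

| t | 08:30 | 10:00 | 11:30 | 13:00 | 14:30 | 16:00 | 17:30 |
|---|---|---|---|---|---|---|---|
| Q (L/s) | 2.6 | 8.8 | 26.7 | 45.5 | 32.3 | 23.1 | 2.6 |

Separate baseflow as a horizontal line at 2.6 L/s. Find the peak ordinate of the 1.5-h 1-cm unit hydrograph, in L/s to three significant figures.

Direct runoff: 0.0, 6.2, 24.1, 42.9, 29.7, 20.5, 0.0 L/s; ΣQ_DR = 123.4 L/s, peak = 42.9 L/s.
Runoff depth d = ΣQ_DR·Δt / A = 123.4 × 5400 / (3.7 ha) = 18.01 mm.
The 1-cm UH is the DRH scaled by (10 mm)/d, so U_p = 42.9 × 10/18.01 = 23.8 L/s.

U_p ≈ 23.8 L/s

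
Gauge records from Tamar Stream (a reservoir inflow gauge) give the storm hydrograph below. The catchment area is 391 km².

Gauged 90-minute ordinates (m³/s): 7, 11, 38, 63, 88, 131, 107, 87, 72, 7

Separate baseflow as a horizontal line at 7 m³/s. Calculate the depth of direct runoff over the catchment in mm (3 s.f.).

d ≈ 7.47 mm

Direct runoff: 0.0, 4.0, 31.0, 56.0, 81.0, 124.0, 100.0, 80.0, 65.0, 0.0 m³/s; ΣQ_DR = 541.0 m³/s.
V = ΣQ_DR · Δt = 541.0 × 5400 s = 2.921 × 10^6 m³.
Over A = 391 km², depth = V / A = 7.47 mm.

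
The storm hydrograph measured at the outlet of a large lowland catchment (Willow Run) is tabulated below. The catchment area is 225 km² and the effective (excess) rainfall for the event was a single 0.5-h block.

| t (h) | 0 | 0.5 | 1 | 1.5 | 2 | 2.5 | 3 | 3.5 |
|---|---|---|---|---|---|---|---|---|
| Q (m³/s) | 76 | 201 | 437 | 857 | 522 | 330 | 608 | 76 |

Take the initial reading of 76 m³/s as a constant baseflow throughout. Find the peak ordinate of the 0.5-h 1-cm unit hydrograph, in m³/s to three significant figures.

Direct runoff: 0.0, 125.0, 361.0, 781.0, 446.0, 254.0, 532.0, 0.0 m³/s; ΣQ_DR = 2499 m³/s, peak = 781.0 m³/s.
Runoff depth d = ΣQ_DR·Δt / A = 2499 × 1800 / (225 km²) = 19.99 mm.
The 1-cm UH is the DRH scaled by (10 mm)/d, so U_p = 781.0 × 10/19.99 = 391 m³/s.

U_p ≈ 391 m³/s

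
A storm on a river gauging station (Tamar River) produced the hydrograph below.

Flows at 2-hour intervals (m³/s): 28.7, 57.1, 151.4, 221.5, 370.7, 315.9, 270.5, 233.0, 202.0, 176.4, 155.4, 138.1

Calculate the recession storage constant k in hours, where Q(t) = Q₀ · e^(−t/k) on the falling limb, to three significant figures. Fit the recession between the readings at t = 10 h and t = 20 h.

k ≈ 14.1 h

On the falling limb, Q drops from 315.9 to 155.4 m³/s between t = 10 h and t = 20 h (Δt = 10 h).
k = −Δt / ln(Q₂/Q₁) = −10 / ln(155.4/315.9) = 14.1 h.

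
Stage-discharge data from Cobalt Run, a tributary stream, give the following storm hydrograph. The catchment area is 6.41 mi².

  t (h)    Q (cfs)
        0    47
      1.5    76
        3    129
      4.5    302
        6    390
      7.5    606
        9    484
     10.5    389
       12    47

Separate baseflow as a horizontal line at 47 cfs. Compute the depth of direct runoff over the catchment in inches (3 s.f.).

Direct runoff: 0.0, 29.0, 82.0, 255.0, 343.0, 559.0, 437.0, 342.0, 0.0 cfs; ΣQ_DR = 2047 cfs.
V = ΣQ_DR · Δt = 2047 × 5400 s = 1.105 × 10^7 ft³.
Over A = 6.41 mi², depth = V / A = 0.742 in.

d ≈ 0.742 in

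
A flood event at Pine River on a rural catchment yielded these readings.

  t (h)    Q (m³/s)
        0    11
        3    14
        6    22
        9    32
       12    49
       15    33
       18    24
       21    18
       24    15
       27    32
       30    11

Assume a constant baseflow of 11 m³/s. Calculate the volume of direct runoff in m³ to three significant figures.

V ≈ 1.51 × 10^6 m³

Direct-runoff ordinates (Q − Q_b): 0.0, 3.0, 11.0, 21.0, 38.0, 22.0, 13.0, 7.0, 4.0, 21.0, 0.0 m³/s.
ΣQ_DR = 140.0 m³/s.
With Δt = 3 h = 10800 s, V = ΣQ_DR · Δt = 140.0 × 10800 = 1.51 × 10^6 m³.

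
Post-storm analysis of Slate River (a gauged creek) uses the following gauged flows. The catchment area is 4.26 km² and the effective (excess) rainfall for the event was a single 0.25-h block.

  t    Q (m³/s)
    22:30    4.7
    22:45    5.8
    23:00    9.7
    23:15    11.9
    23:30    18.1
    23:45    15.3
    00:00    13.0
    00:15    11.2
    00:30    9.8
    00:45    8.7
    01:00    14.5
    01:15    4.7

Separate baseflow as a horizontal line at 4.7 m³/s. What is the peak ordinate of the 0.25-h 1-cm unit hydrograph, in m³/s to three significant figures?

Direct runoff: 0.0, 1.1, 5.0, 7.2, 13.4, 10.6, 8.3, 6.5, 5.1, 4.0, 9.8, 0.0 m³/s; ΣQ_DR = 71.00 m³/s, peak = 13.4 m³/s.
Runoff depth d = ΣQ_DR·Δt / A = 71.00 × 900 / (4.26 km²) = 15.00 mm.
The 1-cm UH is the DRH scaled by (10 mm)/d, so U_p = 13.4 × 10/15.00 = 8.93 m³/s.

U_p ≈ 8.93 m³/s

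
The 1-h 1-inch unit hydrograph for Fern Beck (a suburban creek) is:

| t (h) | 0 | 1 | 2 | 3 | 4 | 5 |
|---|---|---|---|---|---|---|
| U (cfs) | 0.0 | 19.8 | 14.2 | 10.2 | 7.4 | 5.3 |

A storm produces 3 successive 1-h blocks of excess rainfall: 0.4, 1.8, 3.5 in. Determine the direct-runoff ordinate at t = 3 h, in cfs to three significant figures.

By discrete convolution, Q_j = Σ (P_i / 1 in) · U_{j−i}.
At t = 3 h (j=3): Q = (0.4/1)·10.2 + (1.8/1)·14.2 + (3.5/1)·19.8 = 98.9 cfs.

Q ≈ 98.9 cfs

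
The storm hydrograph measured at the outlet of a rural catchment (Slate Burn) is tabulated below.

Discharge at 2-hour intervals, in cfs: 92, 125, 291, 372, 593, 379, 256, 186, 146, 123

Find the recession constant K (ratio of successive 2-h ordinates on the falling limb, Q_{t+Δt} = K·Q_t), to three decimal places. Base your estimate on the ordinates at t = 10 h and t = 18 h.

Using the recession-limb readings at t = 10 h and t = 18 h: Q falls from 379 to 123 cfs over 4 intervals.
K = (Q₂/Q₁)^(1/4) = (123/379)^(1/4) = 0.755.

K ≈ 0.755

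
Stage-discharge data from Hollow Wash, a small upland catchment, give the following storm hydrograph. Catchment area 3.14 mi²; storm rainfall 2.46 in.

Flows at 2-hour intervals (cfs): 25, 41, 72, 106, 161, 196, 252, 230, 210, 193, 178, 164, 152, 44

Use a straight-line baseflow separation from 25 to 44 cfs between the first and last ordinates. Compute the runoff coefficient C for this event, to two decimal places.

C ≈ 0.62

ΣQ_DR = 1541 cfs; V = ΣQ_DR·Δt = 1.110 × 10^7 ft³.
Runoff depth d = V / A = 1.521 in.
C = d / P = 1.521 / 2.46 = 0.62.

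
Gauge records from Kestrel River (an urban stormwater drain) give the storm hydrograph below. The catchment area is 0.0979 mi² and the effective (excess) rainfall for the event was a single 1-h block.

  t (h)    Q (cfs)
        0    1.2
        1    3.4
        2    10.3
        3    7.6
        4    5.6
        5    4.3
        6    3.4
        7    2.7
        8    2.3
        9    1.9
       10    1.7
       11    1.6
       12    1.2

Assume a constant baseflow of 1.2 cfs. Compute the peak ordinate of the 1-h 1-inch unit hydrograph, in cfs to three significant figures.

U_p ≈ 18.2 cfs

Direct runoff: 0.0, 2.2, 9.1, 6.4, 4.4, 3.1, 2.2, 1.5, 1.1, 0.7, 0.5, 0.4, 0.0 cfs; ΣQ_DR = 31.60 cfs, peak = 9.1 cfs.
Runoff depth d = ΣQ_DR·Δt / A = 31.60 × 3600 / (0.0979 mi²) = 0.5002 in.
The 1-inch UH is the DRH scaled by (1 in)/d, so U_p = 9.1 × 1/0.5002 = 18.2 cfs.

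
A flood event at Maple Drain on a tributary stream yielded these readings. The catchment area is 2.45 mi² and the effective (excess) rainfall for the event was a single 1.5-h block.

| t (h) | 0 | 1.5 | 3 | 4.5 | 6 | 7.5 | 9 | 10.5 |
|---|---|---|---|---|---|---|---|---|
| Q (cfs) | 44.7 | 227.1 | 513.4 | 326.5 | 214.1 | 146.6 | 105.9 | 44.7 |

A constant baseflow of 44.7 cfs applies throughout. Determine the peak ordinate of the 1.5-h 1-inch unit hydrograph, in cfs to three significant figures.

Direct runoff: 0.0, 182.4, 468.7, 281.8, 169.4, 101.9, 61.2, 0.0 cfs; ΣQ_DR = 1265 cfs, peak = 468.7 cfs.
Runoff depth d = ΣQ_DR·Δt / A = 1265 × 5400 / (2.45 mi²) = 1.201 in.
The 1-inch UH is the DRH scaled by (1 in)/d, so U_p = 468.7 × 1/1.201 = 390 cfs.

U_p ≈ 390 cfs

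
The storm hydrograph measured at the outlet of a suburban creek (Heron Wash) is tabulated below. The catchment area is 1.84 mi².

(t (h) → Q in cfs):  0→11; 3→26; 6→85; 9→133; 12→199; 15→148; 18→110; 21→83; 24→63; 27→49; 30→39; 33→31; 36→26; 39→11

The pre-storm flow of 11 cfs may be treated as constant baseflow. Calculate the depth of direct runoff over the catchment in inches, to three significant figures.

Direct runoff: 0.0, 15.0, 74.0, 122.0, 188.0, 137.0, 99.0, 72.0, 52.0, 38.0, 28.0, 20.0, 15.0, 0.0 cfs; ΣQ_DR = 860.0 cfs.
V = ΣQ_DR · Δt = 860.0 × 10800 s = 9.288 × 10^6 ft³.
Over A = 1.84 mi², depth = V / A = 2.17 in.

d ≈ 2.17 in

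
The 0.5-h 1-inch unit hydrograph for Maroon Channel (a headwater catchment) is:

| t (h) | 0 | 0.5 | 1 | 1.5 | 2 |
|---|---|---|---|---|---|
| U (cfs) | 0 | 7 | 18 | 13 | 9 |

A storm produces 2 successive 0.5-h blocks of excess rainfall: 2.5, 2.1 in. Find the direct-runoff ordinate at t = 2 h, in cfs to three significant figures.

By discrete convolution, Q_j = Σ (P_i / 1 in) · U_{j−i}.
At t = 2 h (j=4): Q = (2.5/1)·9 + (2.1/1)·13 = 49.8 cfs.

Q ≈ 49.8 cfs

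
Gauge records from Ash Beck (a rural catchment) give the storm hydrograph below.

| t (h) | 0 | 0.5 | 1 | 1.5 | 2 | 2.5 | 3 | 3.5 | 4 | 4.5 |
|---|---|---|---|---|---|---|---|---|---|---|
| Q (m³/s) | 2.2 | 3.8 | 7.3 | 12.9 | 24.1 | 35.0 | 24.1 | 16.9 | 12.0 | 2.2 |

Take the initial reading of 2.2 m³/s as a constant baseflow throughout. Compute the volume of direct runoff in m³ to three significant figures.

V ≈ 2.13 × 10^5 m³

Direct-runoff ordinates (Q − Q_b): 0.0, 1.6, 5.1, 10.7, 21.9, 32.8, 21.9, 14.7, 9.8, 0.0 m³/s.
ΣQ_DR = 118.5 m³/s.
With Δt = 0.5 h = 1800 s, V = ΣQ_DR · Δt = 118.5 × 1800 = 2.13 × 10^5 m³.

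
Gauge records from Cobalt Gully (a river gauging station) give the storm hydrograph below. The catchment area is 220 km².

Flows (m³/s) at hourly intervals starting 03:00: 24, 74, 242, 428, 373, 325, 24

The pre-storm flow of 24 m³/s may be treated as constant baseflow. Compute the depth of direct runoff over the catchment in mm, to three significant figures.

d ≈ 21.6 mm

Direct runoff: 0.0, 50.0, 218.0, 404.0, 349.0, 301.0, 0.0 m³/s; ΣQ_DR = 1322 m³/s.
V = ΣQ_DR · Δt = 1322 × 3600 s = 4.759 × 10^6 m³.
Over A = 220 km², depth = V / A = 21.6 mm.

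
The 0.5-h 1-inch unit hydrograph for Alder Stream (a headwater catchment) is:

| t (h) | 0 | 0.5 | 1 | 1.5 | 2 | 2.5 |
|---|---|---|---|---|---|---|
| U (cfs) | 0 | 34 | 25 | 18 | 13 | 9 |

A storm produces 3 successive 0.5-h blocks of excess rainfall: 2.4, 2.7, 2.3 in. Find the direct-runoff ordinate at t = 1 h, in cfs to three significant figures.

By discrete convolution, Q_j = Σ (P_i / 1 in) · U_{j−i}.
At t = 1 h (j=2): Q = (2.4/1)·25 + (2.7/1)·34 + (2.3/1)·0 = 152 cfs.

Q ≈ 152 cfs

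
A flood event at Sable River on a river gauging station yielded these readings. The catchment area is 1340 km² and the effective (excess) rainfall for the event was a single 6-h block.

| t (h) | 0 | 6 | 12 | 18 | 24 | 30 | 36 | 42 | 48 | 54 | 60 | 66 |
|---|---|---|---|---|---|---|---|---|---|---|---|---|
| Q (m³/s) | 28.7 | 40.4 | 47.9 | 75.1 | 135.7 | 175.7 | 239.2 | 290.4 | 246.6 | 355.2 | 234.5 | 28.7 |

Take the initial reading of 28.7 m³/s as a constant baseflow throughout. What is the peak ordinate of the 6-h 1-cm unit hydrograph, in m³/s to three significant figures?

Direct runoff: 0.0, 11.7, 19.2, 46.4, 107.0, 147.0, 210.5, 261.7, 217.9, 326.5, 205.8, 0.0 m³/s; ΣQ_DR = 1554 m³/s, peak = 326.5 m³/s.
Runoff depth d = ΣQ_DR·Δt / A = 1554 × 21600 / (1340 km²) = 25.04 mm.
The 1-cm UH is the DRH scaled by (10 mm)/d, so U_p = 326.5 × 10/25.04 = 130 m³/s.

U_p ≈ 130 m³/s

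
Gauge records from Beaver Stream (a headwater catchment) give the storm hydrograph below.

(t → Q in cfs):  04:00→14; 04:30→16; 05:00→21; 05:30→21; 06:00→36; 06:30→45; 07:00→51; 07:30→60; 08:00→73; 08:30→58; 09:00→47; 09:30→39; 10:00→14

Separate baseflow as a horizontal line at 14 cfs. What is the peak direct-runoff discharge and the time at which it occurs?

Subtracting baseflow gives direct-runoff ordinates: 0.0, 2.0, 7.0, 7.0, 22.0, 31.0, 37.0, 46.0, 59.0, 44.0, 33.0, 25.0, 0.0 cfs.
The maximum is 59.0 cfs, occurring at the reading for t = 08:00.

Q_p = 59.0 cfs at t = 08:00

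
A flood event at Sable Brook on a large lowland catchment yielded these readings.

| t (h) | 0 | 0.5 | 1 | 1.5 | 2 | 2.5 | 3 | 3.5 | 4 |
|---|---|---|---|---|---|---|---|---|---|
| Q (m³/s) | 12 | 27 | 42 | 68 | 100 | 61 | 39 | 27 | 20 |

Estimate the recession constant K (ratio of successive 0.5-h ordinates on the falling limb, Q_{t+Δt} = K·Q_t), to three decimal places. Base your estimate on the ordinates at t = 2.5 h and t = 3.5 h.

K ≈ 0.665

Using the recession-limb readings at t = 2.5 h and t = 3.5 h: Q falls from 61 to 27 m³/s over 2 intervals.
K = (Q₂/Q₁)^(1/2) = (27/61)^(1/2) = 0.665.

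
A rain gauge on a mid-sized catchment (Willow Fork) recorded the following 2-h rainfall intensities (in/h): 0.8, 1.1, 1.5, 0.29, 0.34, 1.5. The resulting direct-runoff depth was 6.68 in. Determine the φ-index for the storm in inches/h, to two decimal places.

Only the 4 blocks with intensity above φ contribute runoff: 0.8, 1.1, 1.5, 1.5 in/h.
Σ(I−φ)·Δt = d  ⇒  (0.8+1.1+1.5+1.5 − 4φ)·2 = 6.68
φ = (4.900 − 6.68/2) / 4 = 0.39 in/h.

φ ≈ 0.39 in/h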